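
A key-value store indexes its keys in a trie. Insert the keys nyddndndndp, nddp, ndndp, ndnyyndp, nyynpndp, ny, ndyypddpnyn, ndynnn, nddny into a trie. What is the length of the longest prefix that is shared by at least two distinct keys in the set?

The deepest shared node is where two words last agree before diverging.
"nddny" and "nddp" agree on "ndd" (3 characters) before diverging; nothing deeper is shared.
Longest shared-prefix length: 3

3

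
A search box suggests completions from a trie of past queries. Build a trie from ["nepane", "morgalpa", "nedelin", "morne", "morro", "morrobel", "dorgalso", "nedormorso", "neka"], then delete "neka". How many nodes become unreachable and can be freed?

After clearing the end-marker at "neka", prune upward until reaching a node still needed by another word.
The suffix "ka" (2 nodes) is used only by "neka"; the node for "ne" still has the child "p", so pruning stops there.
Nodes removed: 2

2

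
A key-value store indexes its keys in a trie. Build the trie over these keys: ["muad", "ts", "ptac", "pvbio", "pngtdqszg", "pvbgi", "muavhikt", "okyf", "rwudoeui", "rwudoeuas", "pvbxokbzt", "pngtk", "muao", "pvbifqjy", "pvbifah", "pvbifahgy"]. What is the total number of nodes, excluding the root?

Trace insertions, counting only characters that open a new branch:
  "muad" → 4 new (m, u, a, d)
  "ts" → 2 new (t, s)
  "ptac" → 4 new (p, t, a, c)
  "pvbio" → prefix "p" already present; 4 new (v, b, i, o)
  "pngtdqszg" → prefix "p" already present; 8 new (n, g, t, d, q, s, z, g)
  "pvbgi" → prefix "pvb" already present; 2 new (g, i)
  "muavhikt" → prefix "mua" already present; 5 new (v, h, i, k, t)
  "okyf" → 4 new (o, k, y, f)
  "rwudoeui" → 8 new (r, w, u, d, o, e, u, i)
  "rwudoeuas" → prefix "rwudoeu" already present; 2 new (a, s)
  "pvbxokbzt" → prefix "pvb" already present; 6 new (x, o, k, b, z, t)
  "pngtk" → prefix "pngt" already present; 1 new (k)
  "muao" → prefix "mua" already present; 1 new (o)
  "pvbifqjy" → prefix "pvbi" already present; 4 new (f, q, j, y)
  "pvbifah" → prefix "pvbif" already present; 2 new (a, h)
  "pvbifahgy" → prefix "pvbifah" already present; 2 new (g, y)
Total nodes = 4 + 2 + 4 + 4 + 8 + 2 + 5 + 4 + 8 + 2 + 6 + 1 + 1 + 4 + 2 + 2 = 59

59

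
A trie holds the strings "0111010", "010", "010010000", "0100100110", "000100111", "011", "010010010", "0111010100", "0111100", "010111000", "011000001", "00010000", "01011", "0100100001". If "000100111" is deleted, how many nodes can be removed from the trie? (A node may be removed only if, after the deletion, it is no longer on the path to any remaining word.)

After clearing the end-marker at "000100111", prune upward until reaching a node still needed by another word.
The suffix "111" (3 nodes) is used only by "000100111"; the node for "000100" still has the child "0", so pruning stops there.
Nodes removed: 3

3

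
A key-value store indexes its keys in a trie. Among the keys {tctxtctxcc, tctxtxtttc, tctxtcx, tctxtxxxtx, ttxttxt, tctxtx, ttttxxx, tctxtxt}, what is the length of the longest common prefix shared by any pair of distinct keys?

7

Look for the deepest trie node that still has at least two words in its subtree.
e.g. "tctxtxt" and "tctxtxtttc" share the prefix "tctxtxt" of length 7; no pair shares a longer one.
Longest shared-prefix length: 7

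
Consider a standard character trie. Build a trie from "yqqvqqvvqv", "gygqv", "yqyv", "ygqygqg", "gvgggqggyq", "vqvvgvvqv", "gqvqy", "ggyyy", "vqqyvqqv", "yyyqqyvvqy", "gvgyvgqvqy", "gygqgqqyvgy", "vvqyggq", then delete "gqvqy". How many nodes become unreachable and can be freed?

4

Walk "gqvqy" from the leaf back toward the root, removing each node that no remaining word uses.
The suffix "qvqy" (4 nodes) is used only by "gqvqy"; the node for "g" still has the child "y", so pruning stops there.
Nodes removed: 4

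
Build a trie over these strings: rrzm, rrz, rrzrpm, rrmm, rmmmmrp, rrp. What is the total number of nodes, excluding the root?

Trie structure (* marks end of a word):
(root)
└─ r
   ├─ m
   │  └─ m
   │     └─ m
   │        └─ m
   │           └─ r
   │              └─ p *
   └─ r
      ├─ m
      │  └─ m *
      ├─ p *
      └─ z *
         ├─ m *
         └─ r
            └─ p
               └─ m *
Counting every labelled node above: 16.

16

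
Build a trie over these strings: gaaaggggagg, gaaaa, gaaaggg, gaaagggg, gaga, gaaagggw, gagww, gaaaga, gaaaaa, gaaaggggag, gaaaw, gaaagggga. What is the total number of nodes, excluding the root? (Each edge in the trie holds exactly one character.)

Insert word by word; a character creates a node only if that edge doesn't already exist:
  "gaaaggggagg" → 11 new (g, a, a, a, g, g, g, g, a, g, g)
  "gaaaa" → prefix "gaaa" already present; 1 new (a)
  "gaaaggg" → prefix "gaaaggg" already present; 0 new (none)
  "gaaagggg" → prefix "gaaagggg" already present; 0 new (none)
  "gaga" → prefix "ga" already present; 2 new (g, a)
  "gaaagggw" → prefix "gaaaggg" already present; 1 new (w)
  "gagww" → prefix "gag" already present; 2 new (w, w)
  "gaaaga" → prefix "gaaag" already present; 1 new (a)
  "gaaaaa" → prefix "gaaaa" already present; 1 new (a)
  "gaaaggggag" → prefix "gaaaggggag" already present; 0 new (none)
  "gaaaw" → prefix "gaaa" already present; 1 new (w)
  "gaaagggga" → prefix "gaaagggga" already present; 0 new (none)
Total nodes = 11 + 1 + 0 + 0 + 2 + 1 + 2 + 1 + 1 + 0 + 1 + 0 = 20

20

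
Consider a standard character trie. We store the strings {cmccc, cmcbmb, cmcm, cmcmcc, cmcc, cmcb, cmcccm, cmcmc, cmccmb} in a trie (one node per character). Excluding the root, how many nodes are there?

14

Insert word by word; a character creates a node only if that edge doesn't already exist:
  "cmccc" → 5 new (c, m, c, c, c)
  "cmcbmb" → prefix "cmc" already present; 3 new (b, m, b)
  "cmcm" → prefix "cmc" already present; 1 new (m)
  "cmcmcc" → prefix "cmcm" already present; 2 new (c, c)
  "cmcc" → prefix "cmcc" already present; 0 new (none)
  "cmcb" → prefix "cmcb" already present; 0 new (none)
  "cmcccm" → prefix "cmccc" already present; 1 new (m)
  "cmcmc" → prefix "cmcmc" already present; 0 new (none)
  "cmccmb" → prefix "cmcc" already present; 2 new (m, b)
Total nodes = 5 + 3 + 1 + 2 + 0 + 0 + 1 + 0 + 2 = 14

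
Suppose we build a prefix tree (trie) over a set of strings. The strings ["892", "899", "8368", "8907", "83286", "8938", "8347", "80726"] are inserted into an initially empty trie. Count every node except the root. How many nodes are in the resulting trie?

20

Trie structure (* marks end of a word):
(root)
└─ 8
   ├─ 0
   │  └─ 7
   │     └─ 2
   │        └─ 6 *
   ├─ 3
   │  ├─ 2
   │  │  └─ 8
   │  │     └─ 6 *
   │  ├─ 4
   │  │  └─ 7 *
   │  └─ 6
   │     └─ 8 *
   └─ 9
      ├─ 0
      │  └─ 7 *
      ├─ 2 *
      ├─ 3
      │  └─ 8 *
      └─ 9 *
Counting every labelled node above: 20.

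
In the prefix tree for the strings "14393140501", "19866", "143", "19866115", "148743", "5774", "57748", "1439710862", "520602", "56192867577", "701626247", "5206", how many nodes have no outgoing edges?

8

Leaves are exactly the stored words that no other stored word extends.
Those words: "14393140501", "1439710862", "148743", "19866115", "520602", "56192867577", "57748", "701626247"
Leaf count: 8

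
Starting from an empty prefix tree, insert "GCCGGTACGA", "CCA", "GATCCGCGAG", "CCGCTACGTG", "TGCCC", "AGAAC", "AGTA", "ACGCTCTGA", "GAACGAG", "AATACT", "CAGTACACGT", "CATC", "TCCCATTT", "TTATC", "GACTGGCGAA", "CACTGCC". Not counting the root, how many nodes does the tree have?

95

Insert word by word; a character creates a node only if that edge doesn't already exist:
  "GCCGGTACGA" → 10 new (G, C, C, G, G, T, A, C, G, A)
  "CCA" → 3 new (C, C, A)
  "GATCCGCGAG" → prefix "G" already present; 9 new (A, T, C, C, G, C, G, A, G)
  "CCGCTACGTG" → prefix "CC" already present; 8 new (G, C, T, A, C, G, T, G)
  "TGCCC" → 5 new (T, G, C, C, C)
  "AGAAC" → 5 new (A, G, A, A, C)
  "AGTA" → prefix "AG" already present; 2 new (T, A)
  "ACGCTCTGA" → prefix "A" already present; 8 new (C, G, C, T, C, T, G, A)
  "GAACGAG" → prefix "GA" already present; 5 new (A, C, G, A, G)
  "AATACT" → prefix "A" already present; 5 new (A, T, A, C, T)
  "CAGTACACGT" → prefix "C" already present; 9 new (A, G, T, A, C, A, C, G, T)
  "CATC" → prefix "CA" already present; 2 new (T, C)
  "TCCCATTT" → prefix "T" already present; 7 new (C, C, C, A, T, T, T)
  "TTATC" → prefix "T" already present; 4 new (T, A, T, C)
  "GACTGGCGAA" → prefix "GA" already present; 8 new (C, T, G, G, C, G, A, A)
  "CACTGCC" → prefix "CA" already present; 5 new (C, T, G, C, C)
Total nodes = 10 + 3 + 9 + 8 + 5 + 5 + 2 + 8 + 5 + 5 + 9 + 2 + 7 + 4 + 8 + 5 = 95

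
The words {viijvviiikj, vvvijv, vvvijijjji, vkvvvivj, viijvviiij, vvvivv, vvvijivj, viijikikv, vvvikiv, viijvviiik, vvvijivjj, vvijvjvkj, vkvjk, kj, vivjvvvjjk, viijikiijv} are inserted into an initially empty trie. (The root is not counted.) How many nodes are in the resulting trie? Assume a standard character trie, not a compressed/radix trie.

Trace insertions, counting only characters that open a new branch:
  "viijvviiikj" → 11 new (v, i, i, j, v, v, i, i, i, k, j)
  "vvvijv" → prefix "v" already present; 5 new (v, v, i, j, v)
  "vvvijijjji" → prefix "vvvij" already present; 5 new (i, j, j, j, i)
  "vkvvvivj" → prefix "v" already present; 7 new (k, v, v, v, i, v, j)
  "viijvviiij" → prefix "viijvviii" already present; 1 new (j)
  "vvvivv" → prefix "vvvi" already present; 2 new (v, v)
  "vvvijivj" → prefix "vvviji" already present; 2 new (v, j)
  "viijikikv" → prefix "viij" already present; 5 new (i, k, i, k, v)
  "vvvikiv" → prefix "vvvi" already present; 3 new (k, i, v)
  "viijvviiik" → prefix "viijvviiik" already present; 0 new (none)
  "vvvijivjj" → prefix "vvvijivj" already present; 1 new (j)
  "vvijvjvkj" → prefix "vv" already present; 7 new (i, j, v, j, v, k, j)
  "vkvjk" → prefix "vkv" already present; 2 new (j, k)
  "kj" → 2 new (k, j)
  "vivjvvvjjk" → prefix "vi" already present; 8 new (v, j, v, v, v, j, j, k)
  "viijikiijv" → prefix "viijiki" already present; 3 new (i, j, v)
Total nodes = 11 + 5 + 5 + 7 + 1 + 2 + 2 + 5 + 3 + 0 + 1 + 7 + 2 + 2 + 8 + 3 = 64

64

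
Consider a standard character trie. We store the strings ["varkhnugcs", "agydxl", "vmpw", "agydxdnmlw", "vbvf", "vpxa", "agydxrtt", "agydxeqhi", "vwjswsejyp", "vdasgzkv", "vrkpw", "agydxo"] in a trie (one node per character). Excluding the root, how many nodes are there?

58

Insert word by word; a character creates a node only if that edge doesn't already exist:
  "varkhnugcs" → 10 new (v, a, r, k, h, n, u, g, c, s)
  "agydxl" → 6 new (a, g, y, d, x, l)
  "vmpw" → prefix "v" already present; 3 new (m, p, w)
  "agydxdnmlw" → prefix "agydx" already present; 5 new (d, n, m, l, w)
  "vbvf" → prefix "v" already present; 3 new (b, v, f)
  "vpxa" → prefix "v" already present; 3 new (p, x, a)
  "agydxrtt" → prefix "agydx" already present; 3 new (r, t, t)
  "agydxeqhi" → prefix "agydx" already present; 4 new (e, q, h, i)
  "vwjswsejyp" → prefix "v" already present; 9 new (w, j, s, w, s, e, j, y, p)
  "vdasgzkv" → prefix "v" already present; 7 new (d, a, s, g, z, k, v)
  "vrkpw" → prefix "v" already present; 4 new (r, k, p, w)
  "agydxo" → prefix "agydx" already present; 1 new (o)
Total nodes = 10 + 6 + 3 + 5 + 3 + 3 + 3 + 4 + 9 + 7 + 4 + 1 = 58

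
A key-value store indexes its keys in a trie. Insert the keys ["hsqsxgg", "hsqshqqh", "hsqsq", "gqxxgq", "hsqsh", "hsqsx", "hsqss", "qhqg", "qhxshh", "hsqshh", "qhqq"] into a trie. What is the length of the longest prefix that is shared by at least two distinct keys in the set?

Equivalently: take the maximum, over all pairs, of their longest common prefix length.
e.g. "hsqsh" and "hsqshh" share the prefix "hsqsh" of length 5; no pair shares a longer one.
Longest shared-prefix length: 5

5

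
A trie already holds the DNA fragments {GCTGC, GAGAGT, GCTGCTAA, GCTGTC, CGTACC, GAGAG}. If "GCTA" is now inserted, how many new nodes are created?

1

The longest prefix of "GCTA" already in the trie is "GCT" (length 3).
Each of the 1 remaining characters creates one node.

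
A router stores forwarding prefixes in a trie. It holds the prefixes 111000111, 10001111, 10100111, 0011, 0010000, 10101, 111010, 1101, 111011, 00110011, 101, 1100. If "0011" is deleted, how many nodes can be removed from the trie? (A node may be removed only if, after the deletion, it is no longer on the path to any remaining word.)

0

After clearing the end-marker at "0011", prune upward until reaching a node still needed by another word.
Every node on "0011" is still needed (e.g. by "00110011"), so nothing is freed.
Nodes removed: 0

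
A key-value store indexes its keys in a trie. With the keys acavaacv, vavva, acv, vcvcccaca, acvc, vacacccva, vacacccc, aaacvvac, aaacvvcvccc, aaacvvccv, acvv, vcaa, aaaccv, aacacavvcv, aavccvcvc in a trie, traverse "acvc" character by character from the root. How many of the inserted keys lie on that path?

Traverse "acvc" character by character; count nodes along the way that are marked as word ends.
Prefixes of the query that are stored words: "acv", "acvc"
Count: 2

2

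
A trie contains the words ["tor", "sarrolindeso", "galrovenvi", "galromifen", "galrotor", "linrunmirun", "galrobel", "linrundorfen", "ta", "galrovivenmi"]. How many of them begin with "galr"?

Filter for entries beginning with "galr":
Matches: "galrobel", "galromifen", "galrotor", "galrovenvi", "galrovivenmi"
Count: 5

5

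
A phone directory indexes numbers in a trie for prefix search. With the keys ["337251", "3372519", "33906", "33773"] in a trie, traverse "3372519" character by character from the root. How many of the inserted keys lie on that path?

2

Check each prefix of "3372519" against the stored set — each match is an end-marker on the path.
Prefixes of the query that are stored words: "337251", "3372519"
Count: 2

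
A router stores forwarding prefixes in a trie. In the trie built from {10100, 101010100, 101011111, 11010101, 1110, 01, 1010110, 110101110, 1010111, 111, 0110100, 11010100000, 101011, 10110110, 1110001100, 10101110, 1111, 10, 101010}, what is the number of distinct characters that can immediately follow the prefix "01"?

1

Follow the path "01" to its node, then look at its outgoing edges.
Distinct next characters after "01": 1.
That node has 1 child edge.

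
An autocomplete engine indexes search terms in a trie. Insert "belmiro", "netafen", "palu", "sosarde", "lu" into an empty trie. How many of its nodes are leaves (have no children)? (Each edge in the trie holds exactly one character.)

5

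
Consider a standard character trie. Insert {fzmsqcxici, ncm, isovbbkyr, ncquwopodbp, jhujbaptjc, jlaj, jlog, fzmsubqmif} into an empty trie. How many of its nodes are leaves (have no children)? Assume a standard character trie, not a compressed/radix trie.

8

A leaf is a node with no children — equivalently, the end of a word that is not a proper prefix of any other stored word.
Those words: "fzmsqcxici", "fzmsubqmif", "isovbbkyr", "jhujbaptjc", "jlaj", "jlog", "ncm", "ncquwopodbp"
Leaf count: 8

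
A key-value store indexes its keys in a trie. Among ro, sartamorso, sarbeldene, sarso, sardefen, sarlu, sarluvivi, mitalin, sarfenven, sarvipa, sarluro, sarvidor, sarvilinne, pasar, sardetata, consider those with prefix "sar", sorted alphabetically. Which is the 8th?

sarso

Words with prefix "sar", in lexicographic order: "sarbeldene", "sardefen", "sardetata", "sarfenven", "sarlu", "sarluro", "sarluvivi", "sarso", "sartamorso", "sarvidor", "sarvilinne", "sarvipa"
The 8th is sarso.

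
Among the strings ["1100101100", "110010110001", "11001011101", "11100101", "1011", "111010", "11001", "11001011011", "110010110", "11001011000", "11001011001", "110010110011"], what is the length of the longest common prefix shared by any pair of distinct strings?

Equivalently: take the maximum, over all pairs, of their longest common prefix length.
"11001011000" and "110010110001" agree on "11001011000" (11 characters) before diverging; nothing deeper is shared.
Longest shared-prefix length: 11

11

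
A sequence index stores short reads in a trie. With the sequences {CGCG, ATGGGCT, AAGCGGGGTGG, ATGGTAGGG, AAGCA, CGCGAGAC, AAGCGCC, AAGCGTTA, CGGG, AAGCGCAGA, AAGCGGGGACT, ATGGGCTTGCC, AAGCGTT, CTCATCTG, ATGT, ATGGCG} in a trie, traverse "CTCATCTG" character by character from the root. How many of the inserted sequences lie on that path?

1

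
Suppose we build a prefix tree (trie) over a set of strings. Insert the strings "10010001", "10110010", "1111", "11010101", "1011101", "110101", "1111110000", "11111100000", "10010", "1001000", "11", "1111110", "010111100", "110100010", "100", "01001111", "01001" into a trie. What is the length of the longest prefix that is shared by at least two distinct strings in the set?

Look for the deepest trie node that still has at least two words in its subtree.
e.g. "1111110000" and "11111100000" share the prefix "1111110000" of length 10; no pair shares a longer one.
Longest shared-prefix length: 10

10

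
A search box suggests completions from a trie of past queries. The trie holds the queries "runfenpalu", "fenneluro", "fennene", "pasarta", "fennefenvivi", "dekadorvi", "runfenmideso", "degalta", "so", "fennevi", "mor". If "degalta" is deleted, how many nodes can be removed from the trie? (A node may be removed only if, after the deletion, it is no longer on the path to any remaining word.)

After clearing the end-marker at "degalta", prune upward until reaching a node still needed by another word.
The suffix "galta" (5 nodes) is used only by "degalta"; the node for "de" still has the child "k", so pruning stops there.
Nodes removed: 5

5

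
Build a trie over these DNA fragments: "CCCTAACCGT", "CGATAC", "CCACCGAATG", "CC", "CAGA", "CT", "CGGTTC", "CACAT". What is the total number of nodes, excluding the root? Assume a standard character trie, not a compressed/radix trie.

34

Count nodes per top-level branch (shared prefixes stored once):
  'C'-branch (CACAT, CAGA, CC, CCACCGAATG, CCCTAACCGT, CGATAC, CGGTTC, CT): 34 nodes
Sum: 34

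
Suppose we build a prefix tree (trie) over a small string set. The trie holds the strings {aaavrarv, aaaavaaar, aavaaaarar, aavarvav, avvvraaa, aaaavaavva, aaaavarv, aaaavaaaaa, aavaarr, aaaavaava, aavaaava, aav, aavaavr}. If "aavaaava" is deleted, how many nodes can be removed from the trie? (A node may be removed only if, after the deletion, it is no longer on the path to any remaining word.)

Walk "aavaaava" from the leaf back toward the root, removing each node that no remaining word uses.
The suffix "va" (2 nodes) is used only by "aavaaava"; the node for "aavaaa" still has the child "a", so pruning stops there.
Nodes removed: 2

2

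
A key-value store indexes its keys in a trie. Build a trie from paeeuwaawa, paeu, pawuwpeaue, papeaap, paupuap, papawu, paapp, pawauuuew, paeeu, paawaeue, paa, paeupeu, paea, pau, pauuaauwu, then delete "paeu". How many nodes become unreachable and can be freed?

0

Walk "paeu" from the leaf back toward the root, removing each node that no remaining word uses.
Every node on "paeu" is still needed (e.g. by "paeupeu"), so nothing is freed.
Nodes removed: 0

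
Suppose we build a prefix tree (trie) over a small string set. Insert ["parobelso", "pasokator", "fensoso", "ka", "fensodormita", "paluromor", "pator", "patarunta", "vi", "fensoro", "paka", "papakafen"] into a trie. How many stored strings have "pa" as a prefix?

Traverse to the node for "pa", then collect every word in that subtree.
Words under "pa": paka, paluromor, papakafen, parobelso, pasokator, patarunta, pator
Count: 7

7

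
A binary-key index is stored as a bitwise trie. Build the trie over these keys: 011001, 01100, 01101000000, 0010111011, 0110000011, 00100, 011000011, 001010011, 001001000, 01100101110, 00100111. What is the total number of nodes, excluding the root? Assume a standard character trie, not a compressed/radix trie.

45

Trace insertions, counting only characters that open a new branch:
  "011001" → 6 new (0, 1, 1, 0, 0, 1)
  "01100" → prefix "01100" already present; 0 new (none)
  "01101000000" → prefix "0110" already present; 7 new (1, 0, 0, 0, 0, 0, 0)
  "0010111011" → prefix "0" already present; 9 new (0, 1, 0, 1, 1, 1, 0, 1, 1)
  "0110000011" → prefix "01100" already present; 5 new (0, 0, 0, 1, 1)
  "00100" → prefix "0010" already present; 1 new (0)
  "011000011" → prefix "0110000" already present; 2 new (1, 1)
  "001010011" → prefix "00101" already present; 4 new (0, 0, 1, 1)
  "001001000" → prefix "00100" already present; 4 new (1, 0, 0, 0)
  "01100101110" → prefix "011001" already present; 5 new (0, 1, 1, 1, 0)
  "00100111" → prefix "001001" already present; 2 new (1, 1)
Total nodes = 6 + 0 + 7 + 9 + 5 + 1 + 2 + 4 + 4 + 5 + 2 = 45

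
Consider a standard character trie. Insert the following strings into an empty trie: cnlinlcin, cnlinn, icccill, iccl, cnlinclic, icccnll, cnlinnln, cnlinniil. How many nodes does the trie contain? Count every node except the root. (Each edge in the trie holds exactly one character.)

30

Count nodes per top-level branch (shared prefixes stored once):
  'c'-branch (cnlinclic, cnlinlcin, cnlinn, cnlinniil, cnlinnln): 19 nodes
  'i'-branch (icccill, icccnll, iccl): 11 nodes
Sum: 30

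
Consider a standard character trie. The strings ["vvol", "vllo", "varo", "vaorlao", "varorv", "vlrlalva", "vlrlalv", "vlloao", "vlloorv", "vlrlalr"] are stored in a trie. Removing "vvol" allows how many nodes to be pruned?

3

Walk "vvol" from the leaf back toward the root, removing each node that no remaining word uses.
The suffix "vol" (3 nodes) is used only by "vvol"; the node for "v" still has the child "l", so pruning stops there.
Nodes removed: 3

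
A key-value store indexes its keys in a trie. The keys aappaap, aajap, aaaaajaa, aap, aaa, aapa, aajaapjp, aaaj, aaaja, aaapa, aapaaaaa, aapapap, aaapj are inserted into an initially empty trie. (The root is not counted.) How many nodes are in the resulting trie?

33

Insert word by word; a character creates a node only if that edge doesn't already exist:
  "aappaap" → 7 new (a, a, p, p, a, a, p)
  "aajap" → prefix "aa" already present; 3 new (j, a, p)
  "aaaaajaa" → prefix "aa" already present; 6 new (a, a, a, j, a, a)
  "aap" → prefix "aap" already present; 0 new (none)
  "aaa" → prefix "aaa" already present; 0 new (none)
  "aapa" → prefix "aap" already present; 1 new (a)
  "aajaapjp" → prefix "aaja" already present; 4 new (a, p, j, p)
  "aaaj" → prefix "aaa" already present; 1 new (j)
  "aaaja" → prefix "aaaj" already present; 1 new (a)
  "aaapa" → prefix "aaa" already present; 2 new (p, a)
  "aapaaaaa" → prefix "aapa" already present; 4 new (a, a, a, a)
  "aapapap" → prefix "aapa" already present; 3 new (p, a, p)
  "aaapj" → prefix "aaap" already present; 1 new (j)
Total nodes = 7 + 3 + 6 + 0 + 0 + 1 + 4 + 1 + 1 + 2 + 4 + 3 + 1 = 33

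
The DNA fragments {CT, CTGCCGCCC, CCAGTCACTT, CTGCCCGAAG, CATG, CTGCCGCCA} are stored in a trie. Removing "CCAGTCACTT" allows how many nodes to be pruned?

After clearing the end-marker at "CCAGTCACTT", prune upward until reaching a node still needed by another word.
The suffix "CAGTCACTT" (9 nodes) is used only by "CCAGTCACTT"; the node for "C" still has the child "T", so pruning stops there.
Nodes removed: 9

9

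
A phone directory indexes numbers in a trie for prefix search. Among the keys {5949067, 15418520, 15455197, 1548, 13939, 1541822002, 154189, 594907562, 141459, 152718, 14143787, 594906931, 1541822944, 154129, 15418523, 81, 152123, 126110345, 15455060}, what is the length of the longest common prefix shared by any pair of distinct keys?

Look for the deepest trie node that still has at least two words in its subtree.
"1541822002" and "1541822944" agree on "1541822" (7 characters) before diverging; nothing deeper is shared.
Longest shared-prefix length: 7

7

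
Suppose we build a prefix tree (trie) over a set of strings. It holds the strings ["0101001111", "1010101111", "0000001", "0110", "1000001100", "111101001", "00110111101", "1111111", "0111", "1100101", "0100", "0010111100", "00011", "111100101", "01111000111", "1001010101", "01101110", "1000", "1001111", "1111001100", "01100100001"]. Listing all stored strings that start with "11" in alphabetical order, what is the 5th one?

Words with prefix "11", in lexicographic order: "1100101", "111100101", "1111001100", "111101001", "1111111"
The 5th is 1111111.

1111111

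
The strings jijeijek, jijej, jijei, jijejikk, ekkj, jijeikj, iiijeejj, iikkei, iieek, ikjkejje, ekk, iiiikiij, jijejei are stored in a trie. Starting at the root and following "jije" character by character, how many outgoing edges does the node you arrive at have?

2

Walk "jije" from the root, arriving at one node.
Characters that immediately follow "jije" among the stored strings: {i, j}.
That node has 2 child edges.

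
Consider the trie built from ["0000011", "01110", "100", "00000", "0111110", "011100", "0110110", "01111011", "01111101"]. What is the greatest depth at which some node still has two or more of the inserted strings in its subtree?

7

The deepest shared node is where two words last agree before diverging.
e.g. "0111110" and "01111101" share the prefix "0111110" of length 7; no pair shares a longer one.
Longest shared-prefix length: 7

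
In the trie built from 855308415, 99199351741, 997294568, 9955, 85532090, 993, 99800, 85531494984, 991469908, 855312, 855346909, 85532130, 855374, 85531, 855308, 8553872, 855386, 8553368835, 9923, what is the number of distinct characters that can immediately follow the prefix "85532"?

2

Follow the path "85532" to its node, then look at its outgoing edges.
Characters that immediately follow "85532" among the stored strings: {0, 1}.
That node has 2 child edges.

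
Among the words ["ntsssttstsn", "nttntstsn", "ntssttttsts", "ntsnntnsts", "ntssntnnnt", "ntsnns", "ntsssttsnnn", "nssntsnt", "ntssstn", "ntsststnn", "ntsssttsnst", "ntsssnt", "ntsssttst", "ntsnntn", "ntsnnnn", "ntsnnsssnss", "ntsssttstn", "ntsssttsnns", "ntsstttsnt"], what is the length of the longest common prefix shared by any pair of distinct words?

Look for the deepest trie node that still has at least two words in its subtree.
"ntsssttsnnn" and "ntsssttsnns" agree on "ntsssttsnn" (10 characters) before diverging; nothing deeper is shared.
Longest shared-prefix length: 10

10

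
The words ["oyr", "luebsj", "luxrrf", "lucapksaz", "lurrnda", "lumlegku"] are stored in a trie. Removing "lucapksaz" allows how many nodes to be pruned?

7

A node on "lucapksaz"'s path can go only if nothing else ends at it or branches off below it.
The suffix "capksaz" (7 nodes) is used only by "lucapksaz"; the node for "lu" still has the child "e", so pruning stops there.
Nodes removed: 7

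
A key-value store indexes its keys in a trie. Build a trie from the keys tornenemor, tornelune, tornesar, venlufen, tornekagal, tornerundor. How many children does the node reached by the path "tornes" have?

Walk "tornes" from the root, arriving at one node.
Distinct next characters after "tornes": a.
That node has 1 child edge.

1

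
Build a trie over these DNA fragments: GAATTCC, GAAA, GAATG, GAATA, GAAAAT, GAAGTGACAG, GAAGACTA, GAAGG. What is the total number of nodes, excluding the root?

Trace insertions, counting only characters that open a new branch:
  "GAATTCC" → 7 new (G, A, A, T, T, C, C)
  "GAAA" → prefix "GAA" already present; 1 new (A)
  "GAATG" → prefix "GAAT" already present; 1 new (G)
  "GAATA" → prefix "GAAT" already present; 1 new (A)
  "GAAAAT" → prefix "GAAA" already present; 2 new (A, T)
  "GAAGTGACAG" → prefix "GAA" already present; 7 new (G, T, G, A, C, A, G)
  "GAAGACTA" → prefix "GAAG" already present; 4 new (A, C, T, A)
  "GAAGG" → prefix "GAAG" already present; 1 new (G)
Total nodes = 7 + 1 + 1 + 1 + 2 + 7 + 4 + 1 = 24

24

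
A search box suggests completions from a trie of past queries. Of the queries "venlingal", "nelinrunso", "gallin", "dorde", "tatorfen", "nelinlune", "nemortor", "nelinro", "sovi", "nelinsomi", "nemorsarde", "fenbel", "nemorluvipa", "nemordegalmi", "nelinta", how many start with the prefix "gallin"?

1

Traverse to the node for "gallin", then collect every word in that subtree.
Matches: "gallin"
Count: 1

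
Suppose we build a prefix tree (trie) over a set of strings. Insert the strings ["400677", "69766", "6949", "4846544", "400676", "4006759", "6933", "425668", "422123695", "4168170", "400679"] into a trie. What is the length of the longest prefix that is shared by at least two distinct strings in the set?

5

Look for the deepest trie node that still has at least two words in its subtree.
e.g. "4006759" and "400676" share the prefix "40067" of length 5; no pair shares a longer one.
Longest shared-prefix length: 5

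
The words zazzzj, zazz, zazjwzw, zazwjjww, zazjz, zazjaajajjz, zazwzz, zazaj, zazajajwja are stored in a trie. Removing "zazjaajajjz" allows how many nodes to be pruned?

7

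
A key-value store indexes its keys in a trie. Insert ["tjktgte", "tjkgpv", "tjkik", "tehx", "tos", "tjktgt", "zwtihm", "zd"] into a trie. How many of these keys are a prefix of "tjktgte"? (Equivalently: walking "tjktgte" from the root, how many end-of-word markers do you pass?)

Check each prefix of "tjktgte" against the stored set — each match is an end-marker on the path.
Prefixes of the query that are stored words: "tjktgt", "tjktgte"
Count: 2

2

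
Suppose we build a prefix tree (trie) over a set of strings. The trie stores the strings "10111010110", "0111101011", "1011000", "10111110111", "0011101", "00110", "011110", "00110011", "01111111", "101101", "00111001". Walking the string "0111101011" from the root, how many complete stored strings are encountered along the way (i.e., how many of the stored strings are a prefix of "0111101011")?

Traverse "0111101011" character by character; count nodes along the way that are marked as word ends.
Prefixes of the query that are stored words: "011110", "0111101011"
Count: 2

2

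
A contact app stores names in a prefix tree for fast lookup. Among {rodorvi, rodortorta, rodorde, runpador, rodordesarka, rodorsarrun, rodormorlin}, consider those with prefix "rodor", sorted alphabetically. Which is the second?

rodordesarka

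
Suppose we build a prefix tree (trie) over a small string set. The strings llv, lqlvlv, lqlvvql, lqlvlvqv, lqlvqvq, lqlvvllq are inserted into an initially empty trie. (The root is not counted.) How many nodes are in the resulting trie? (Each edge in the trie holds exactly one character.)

19

Trie structure (* marks end of a word):
(root)
└─ l
   ├─ l
   │  └─ v *
   └─ q
      └─ l
         └─ v
            ├─ l
            │  └─ v *
            │     └─ q
            │        └─ v *
            ├─ q
            │  └─ v
            │     └─ q *
            └─ v
               ├─ l
               │  └─ l
               │     └─ q *
               └─ q
                  └─ l *
Counting every labelled node above: 19.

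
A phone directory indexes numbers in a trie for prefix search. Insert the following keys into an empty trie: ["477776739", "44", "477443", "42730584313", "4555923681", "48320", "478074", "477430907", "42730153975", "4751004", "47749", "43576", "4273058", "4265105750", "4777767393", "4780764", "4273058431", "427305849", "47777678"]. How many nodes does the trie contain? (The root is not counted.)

74

Count nodes per top-level branch (shared prefixes stored once):
  '4'-branch (4265105750, 42730153975, 4273058, 4273058431, 42730584313, 427305849, 43576, 44, 4555923681, 4751004, 477430907, 477443, 47749, 477776739, 4777767393, 47777678, 478074, 4780764, 48320): 74 nodes
Sum: 74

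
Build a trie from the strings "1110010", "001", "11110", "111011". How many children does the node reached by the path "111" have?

2

Walk "111" from the root, arriving at one node.
Characters that immediately follow "111" among the stored strings: {0, 1}.
That node has 2 child edges.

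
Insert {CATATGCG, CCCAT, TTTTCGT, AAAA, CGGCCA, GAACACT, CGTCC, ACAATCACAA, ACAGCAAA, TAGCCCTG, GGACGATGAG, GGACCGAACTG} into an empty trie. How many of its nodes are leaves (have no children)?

12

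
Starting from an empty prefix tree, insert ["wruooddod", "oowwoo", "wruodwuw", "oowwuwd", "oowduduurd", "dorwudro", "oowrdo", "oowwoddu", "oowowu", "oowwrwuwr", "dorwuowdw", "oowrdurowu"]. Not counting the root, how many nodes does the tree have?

60

Count nodes per top-level branch (shared prefixes stored once):
  'd'-branch (dorwudro, dorwuowdw): 12 nodes
  'o'-branch (oowduduurd, oowowu, oowrdo, oowrdurowu, oowwoddu, oowwoo, oowwrwuwr, oowwuwd): 35 nodes
  'w'-branch (wruodwuw, wruooddod): 13 nodes
Sum: 60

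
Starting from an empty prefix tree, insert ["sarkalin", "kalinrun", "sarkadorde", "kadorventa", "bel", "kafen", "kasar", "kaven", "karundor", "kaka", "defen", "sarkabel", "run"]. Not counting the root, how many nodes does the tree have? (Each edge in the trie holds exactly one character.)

60

For each word, the new-node count is its length minus the longest prefix already in the trie:
  "sarkalin" → 8 new (s, a, r, k, a, l, i, n)
  "kalinrun" → 8 new (k, a, l, i, n, r, u, n)
  "sarkadorde" → prefix "sarka" already present; 5 new (d, o, r, d, e)
  "kadorventa" → prefix "ka" already present; 8 new (d, o, r, v, e, n, t, a)
  "bel" → 3 new (b, e, l)
  "kafen" → prefix "ka" already present; 3 new (f, e, n)
  "kasar" → prefix "ka" already present; 3 new (s, a, r)
  "kaven" → prefix "ka" already present; 3 new (v, e, n)
  "karundor" → prefix "ka" already present; 6 new (r, u, n, d, o, r)
  "kaka" → prefix "ka" already present; 2 new (k, a)
  "defen" → 5 new (d, e, f, e, n)
  "sarkabel" → prefix "sarka" already present; 3 new (b, e, l)
  "run" → 3 new (r, u, n)
Total nodes = 8 + 8 + 5 + 8 + 3 + 3 + 3 + 3 + 6 + 2 + 5 + 3 + 3 = 60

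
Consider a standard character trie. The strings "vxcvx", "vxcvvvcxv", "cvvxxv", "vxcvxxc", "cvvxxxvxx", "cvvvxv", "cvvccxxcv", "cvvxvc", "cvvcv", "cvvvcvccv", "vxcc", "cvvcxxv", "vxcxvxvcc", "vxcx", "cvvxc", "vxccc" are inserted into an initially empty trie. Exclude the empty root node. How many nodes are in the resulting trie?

51

For each word, the new-node count is its length minus the longest prefix already in the trie:
  "vxcvx" → 5 new (v, x, c, v, x)
  "vxcvvvcxv" → prefix "vxcv" already present; 5 new (v, v, c, x, v)
  "cvvxxv" → 6 new (c, v, v, x, x, v)
  "vxcvxxc" → prefix "vxcvx" already present; 2 new (x, c)
  "cvvxxxvxx" → prefix "cvvxx" already present; 4 new (x, v, x, x)
  "cvvvxv" → prefix "cvv" already present; 3 new (v, x, v)
  "cvvccxxcv" → prefix "cvv" already present; 6 new (c, c, x, x, c, v)
  "cvvxvc" → prefix "cvvx" already present; 2 new (v, c)
  "cvvcv" → prefix "cvvc" already present; 1 new (v)
  "cvvvcvccv" → prefix "cvvv" already present; 5 new (c, v, c, c, v)
  "vxcc" → prefix "vxc" already present; 1 new (c)
  "cvvcxxv" → prefix "cvvc" already present; 3 new (x, x, v)
  "vxcxvxvcc" → prefix "vxc" already present; 6 new (x, v, x, v, c, c)
  "vxcx" → prefix "vxcx" already present; 0 new (none)
  "cvvxc" → prefix "cvvx" already present; 1 new (c)
  "vxccc" → prefix "vxcc" already present; 1 new (c)
Total nodes = 5 + 5 + 6 + 2 + 4 + 3 + 6 + 2 + 1 + 5 + 1 + 3 + 6 + 0 + 1 + 1 = 51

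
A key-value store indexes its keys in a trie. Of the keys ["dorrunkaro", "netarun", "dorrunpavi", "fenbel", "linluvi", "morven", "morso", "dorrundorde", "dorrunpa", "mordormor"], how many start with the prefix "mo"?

3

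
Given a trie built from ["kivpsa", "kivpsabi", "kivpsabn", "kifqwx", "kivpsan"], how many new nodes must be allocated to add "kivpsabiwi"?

2

The longest prefix of "kivpsabiwi" already in the trie is "kivpsabi" (length 8).
New nodes needed: |"kivpsabiwi"| − 8 = 10 − 8 = 2.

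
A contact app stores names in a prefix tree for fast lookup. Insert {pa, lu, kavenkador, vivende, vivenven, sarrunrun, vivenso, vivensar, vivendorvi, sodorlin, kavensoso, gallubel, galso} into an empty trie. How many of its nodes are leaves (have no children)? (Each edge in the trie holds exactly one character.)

Leaves are exactly the stored words that no other stored word extends.
Those words: "gallubel", "galso", "kavenkador", "kavensoso", "lu", "pa", "sarrunrun", "sodorlin", "vivende", "vivendorvi", "vivensar", "vivenso", "vivenven"
Leaf count: 13

13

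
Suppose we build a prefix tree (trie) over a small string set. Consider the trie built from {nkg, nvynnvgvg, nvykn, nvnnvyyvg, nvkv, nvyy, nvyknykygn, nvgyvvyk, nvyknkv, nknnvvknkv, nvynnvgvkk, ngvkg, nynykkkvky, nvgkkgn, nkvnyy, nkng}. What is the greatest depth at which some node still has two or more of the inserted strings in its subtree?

8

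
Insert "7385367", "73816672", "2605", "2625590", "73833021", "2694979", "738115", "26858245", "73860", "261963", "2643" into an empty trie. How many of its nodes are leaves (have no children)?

11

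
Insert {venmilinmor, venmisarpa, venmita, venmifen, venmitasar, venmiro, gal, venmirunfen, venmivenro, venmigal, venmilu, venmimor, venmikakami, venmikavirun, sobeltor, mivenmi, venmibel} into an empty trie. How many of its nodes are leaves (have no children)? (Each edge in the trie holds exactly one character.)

16

Leaves are exactly the stored words that no other stored word extends.
Those words: "gal", "mivenmi", "sobeltor", "venmibel", "venmifen", "venmigal", "venmikakami", "venmikavirun", "venmilinmor", "venmilu", "venmimor", "venmiro", "venmirunfen", "venmisarpa", "venmitasar", "venmivenro"
Leaf count: 16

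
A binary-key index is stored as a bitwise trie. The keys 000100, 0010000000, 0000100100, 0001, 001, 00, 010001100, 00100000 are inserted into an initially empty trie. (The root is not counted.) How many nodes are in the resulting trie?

Trace insertions, counting only characters that open a new branch:
  "000100" → 6 new (0, 0, 0, 1, 0, 0)
  "0010000000" → prefix "00" already present; 8 new (1, 0, 0, 0, 0, 0, 0, 0)
  "0000100100" → prefix "000" already present; 7 new (0, 1, 0, 0, 1, 0, 0)
  "0001" → prefix "0001" already present; 0 new (none)
  "001" → prefix "001" already present; 0 new (none)
  "00" → prefix "00" already present; 0 new (none)
  "010001100" → prefix "0" already present; 8 new (1, 0, 0, 0, 1, 1, 0, 0)
  "00100000" → prefix "00100000" already present; 0 new (none)
Total nodes = 6 + 8 + 7 + 0 + 0 + 0 + 8 + 0 = 29

29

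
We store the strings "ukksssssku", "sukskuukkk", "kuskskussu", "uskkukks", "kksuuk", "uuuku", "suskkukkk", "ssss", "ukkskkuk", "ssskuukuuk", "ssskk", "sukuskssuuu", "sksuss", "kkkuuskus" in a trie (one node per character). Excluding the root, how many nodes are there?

88

Insert word by word; a character creates a node only if that edge doesn't already exist:
  "ukksssssku" → 10 new (u, k, k, s, s, s, s, s, k, u)
  "sukskuukkk" → 10 new (s, u, k, s, k, u, u, k, k, k)
  "kuskskussu" → 10 new (k, u, s, k, s, k, u, s, s, u)
  "uskkukks" → prefix "u" already present; 7 new (s, k, k, u, k, k, s)
  "kksuuk" → prefix "k" already present; 5 new (k, s, u, u, k)
  "uuuku" → prefix "u" already present; 4 new (u, u, k, u)
  "suskkukkk" → prefix "su" already present; 7 new (s, k, k, u, k, k, k)
  "ssss" → prefix "s" already present; 3 new (s, s, s)
  "ukkskkuk" → prefix "ukks" already present; 4 new (k, k, u, k)
  "ssskuukuuk" → prefix "sss" already present; 7 new (k, u, u, k, u, u, k)
  "ssskk" → prefix "sssk" already present; 1 new (k)
  "sukuskssuuu" → prefix "suk" already present; 8 new (u, s, k, s, s, u, u, u)
  "sksuss" → prefix "s" already present; 5 new (k, s, u, s, s)
  "kkkuuskus" → prefix "kk" already present; 7 new (k, u, u, s, k, u, s)
Total nodes = 10 + 10 + 10 + 7 + 5 + 4 + 7 + 3 + 4 + 7 + 1 + 8 + 5 + 7 = 88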